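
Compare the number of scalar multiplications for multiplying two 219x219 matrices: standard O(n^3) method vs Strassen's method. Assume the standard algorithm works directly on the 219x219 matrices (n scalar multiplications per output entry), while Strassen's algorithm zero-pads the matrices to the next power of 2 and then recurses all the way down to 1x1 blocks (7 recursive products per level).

Matrix multiplication for 219x219 matrices:

Strassen's algorithm requires power-of-2 dimensions. Pad 219x219 to 256x256 (next power of 2).

Standard algorithm: 219^3 = 10503459 multiplications
Strassen's algorithm: 7^(log2(256)) = 7^8 = 5764801 multiplications
Savings: 10503459 - 5764801 = 4738658 multiplications

Standard: 10503459 multiplications (219^3). Strassen: 5764801 multiplications (7^8, after padding to 256x256). Strassen reduces 8 recursive multiplications to 7 at each level.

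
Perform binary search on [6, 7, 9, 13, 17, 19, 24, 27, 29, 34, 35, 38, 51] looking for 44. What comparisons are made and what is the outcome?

Binary search for 44 in [6, 7, 9, 13, 17, 19, 24, 27, 29, 34, 35, 38, 51]:

lo=0, hi=12, mid=6, arr[mid]=24 -> 24 < 44, search right half
lo=7, hi=12, mid=9, arr[mid]=34 -> 34 < 44, search right half
lo=10, hi=12, mid=11, arr[mid]=38 -> 38 < 44, search right half
lo=12, hi=12, mid=12, arr[mid]=51 -> 51 > 44, search left half
lo=12 > hi=11, target 44 not found

Binary search determines that 44 is not in the array after 4 comparisons. The search space was exhausted without finding the target.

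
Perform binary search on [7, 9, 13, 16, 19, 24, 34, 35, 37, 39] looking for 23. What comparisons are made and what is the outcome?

Binary search for 23 in [7, 9, 13, 16, 19, 24, 34, 35, 37, 39]:

lo=0, hi=9, mid=4, arr[mid]=19 -> 19 < 23, search right half
lo=5, hi=9, mid=7, arr[mid]=35 -> 35 > 23, search left half
lo=5, hi=6, mid=5, arr[mid]=24 -> 24 > 23, search left half
lo=5 > hi=4, target 23 not found

Binary search determines that 23 is not in the array after 3 comparisons. The search space was exhausted without finding the target.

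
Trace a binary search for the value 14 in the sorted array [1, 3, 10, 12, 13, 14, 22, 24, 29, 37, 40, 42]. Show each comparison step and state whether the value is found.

Binary search for 14 in [1, 3, 10, 12, 13, 14, 22, 24, 29, 37, 40, 42]:

lo=0, hi=11, mid=5, arr[mid]=14 -> Found target at index 5!

Binary search finds 14 at index 5 after 1 comparisons. The search repeatedly halves the search space by comparing with the middle element.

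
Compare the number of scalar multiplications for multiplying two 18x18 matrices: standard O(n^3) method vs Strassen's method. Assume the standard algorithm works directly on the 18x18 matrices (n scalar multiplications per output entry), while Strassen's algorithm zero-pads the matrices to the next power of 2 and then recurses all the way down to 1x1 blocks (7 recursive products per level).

Matrix multiplication for 18x18 matrices:

Strassen's algorithm requires power-of-2 dimensions. Pad 18x18 to 32x32 (next power of 2).

Standard algorithm: 18^3 = 5832 multiplications
Strassen's algorithm: 7^(log2(32)) = 7^5 = 16807 multiplications
Difference: 5832 - 16807 = -10975 (Strassen uses MORE here due to padding overhead — for small or just-over-power-of-2 n, padding can outweigh the per-level savings)

Standard: 5832 multiplications (18^3). Strassen: 16807 multiplications (7^5, after padding to 32x32). Strassen reduces 8 recursive multiplications to 7 at each level.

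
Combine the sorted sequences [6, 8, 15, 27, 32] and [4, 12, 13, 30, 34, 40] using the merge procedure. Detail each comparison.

Merging process:

Compare 6 vs 4: take 4 from right. Merged: [4]
Compare 6 vs 12: take 6 from left. Merged: [4, 6]
Compare 8 vs 12: take 8 from left. Merged: [4, 6, 8]
Compare 15 vs 12: take 12 from right. Merged: [4, 6, 8, 12]
Compare 15 vs 13: take 13 from right. Merged: [4, 6, 8, 12, 13]
Compare 15 vs 30: take 15 from left. Merged: [4, 6, 8, 12, 13, 15]
Compare 27 vs 30: take 27 from left. Merged: [4, 6, 8, 12, 13, 15, 27]
Compare 32 vs 30: take 30 from right. Merged: [4, 6, 8, 12, 13, 15, 27, 30]
Compare 32 vs 34: take 32 from left. Merged: [4, 6, 8, 12, 13, 15, 27, 30, 32]
Append remaining from right: [34, 40]. Merged: [4, 6, 8, 12, 13, 15, 27, 30, 32, 34, 40]

Final merged array: [4, 6, 8, 12, 13, 15, 27, 30, 32, 34, 40]
Total comparisons: 9

The merged array is [4, 6, 8, 12, 13, 15, 27, 30, 32, 34, 40], requiring 9 comparisons. The merge step runs in O(n) time where n is the total number of elements.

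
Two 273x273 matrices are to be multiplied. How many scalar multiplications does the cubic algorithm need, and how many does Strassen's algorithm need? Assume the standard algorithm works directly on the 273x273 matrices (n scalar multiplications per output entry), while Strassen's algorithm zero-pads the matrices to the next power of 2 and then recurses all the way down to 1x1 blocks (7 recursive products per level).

Matrix multiplication for 273x273 matrices:

Strassen's algorithm requires power-of-2 dimensions. Pad 273x273 to 512x512 (next power of 2).

Standard algorithm: 273^3 = 20346417 multiplications
Strassen's algorithm: 7^(log2(512)) = 7^9 = 40353607 multiplications
Difference: 20346417 - 40353607 = -20007190 (Strassen uses MORE here due to padding overhead — for small or just-over-power-of-2 n, padding can outweigh the per-level savings)

Standard: 20346417 multiplications (273^3). Strassen: 40353607 multiplications (7^9, after padding to 512x512). Strassen reduces 8 recursive multiplications to 7 at each level.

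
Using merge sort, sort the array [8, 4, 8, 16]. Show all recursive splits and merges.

Merge sort trace:

Split: [8, 4, 8, 16] -> [8, 4] and [8, 16]
  Split: [8, 4] -> [8] and [4]
  Merge: [8] + [4] -> [4, 8]
  Split: [8, 16] -> [8] and [16]
  Merge: [8] + [16] -> [8, 16]
Merge: [4, 8] + [8, 16] -> [4, 8, 8, 16]

Final sorted array: [4, 8, 8, 16]

The merge sort proceeds by recursively splitting the array and merging sorted halves.
After all merges, the sorted array is [4, 8, 8, 16].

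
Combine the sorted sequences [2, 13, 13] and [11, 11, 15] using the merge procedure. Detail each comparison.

Merging process:

Compare 2 vs 11: take 2 from left. Merged: [2]
Compare 13 vs 11: take 11 from right. Merged: [2, 11]
Compare 13 vs 11: take 11 from right. Merged: [2, 11, 11]
Compare 13 vs 15: take 13 from left. Merged: [2, 11, 11, 13]
Compare 13 vs 15: take 13 from left. Merged: [2, 11, 11, 13, 13]
Append remaining from right: [15]. Merged: [2, 11, 11, 13, 13, 15]

Final merged array: [2, 11, 11, 13, 13, 15]
Total comparisons: 5

The merged array is [2, 11, 11, 13, 13, 15], requiring 5 comparisons. The merge step runs in O(n) time where n is the total number of elements.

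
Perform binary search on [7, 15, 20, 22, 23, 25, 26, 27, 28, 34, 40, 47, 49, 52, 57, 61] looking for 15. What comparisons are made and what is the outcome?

Binary search for 15 in [7, 15, 20, 22, 23, 25, 26, 27, 28, 34, 40, 47, 49, 52, 57, 61]:

lo=0, hi=15, mid=7, arr[mid]=27 -> 27 > 15, search left half
lo=0, hi=6, mid=3, arr[mid]=22 -> 22 > 15, search left half
lo=0, hi=2, mid=1, arr[mid]=15 -> Found target at index 1!

Binary search finds 15 at index 1 after 3 comparisons. The search repeatedly halves the search space by comparing with the middle element.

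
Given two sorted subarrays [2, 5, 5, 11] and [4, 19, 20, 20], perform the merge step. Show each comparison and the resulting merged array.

Merging process:

Compare 2 vs 4: take 2 from left. Merged: [2]
Compare 5 vs 4: take 4 from right. Merged: [2, 4]
Compare 5 vs 19: take 5 from left. Merged: [2, 4, 5]
Compare 5 vs 19: take 5 from left. Merged: [2, 4, 5, 5]
Compare 11 vs 19: take 11 from left. Merged: [2, 4, 5, 5, 11]
Append remaining from right: [19, 20, 20]. Merged: [2, 4, 5, 5, 11, 19, 20, 20]

Final merged array: [2, 4, 5, 5, 11, 19, 20, 20]
Total comparisons: 5

The merged array is [2, 4, 5, 5, 11, 19, 20, 20], requiring 5 comparisons. The merge step runs in O(n) time where n is the total number of elements.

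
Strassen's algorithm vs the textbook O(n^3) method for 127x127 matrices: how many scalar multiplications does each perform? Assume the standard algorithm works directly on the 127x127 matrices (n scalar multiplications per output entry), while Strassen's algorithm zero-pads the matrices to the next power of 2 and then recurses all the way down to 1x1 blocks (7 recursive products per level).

Matrix multiplication for 127x127 matrices:

Strassen's algorithm requires power-of-2 dimensions. Pad 127x127 to 128x128 (next power of 2).

Standard algorithm: 127^3 = 2048383 multiplications
Strassen's algorithm: 7^(log2(128)) = 7^7 = 823543 multiplications
Savings: 2048383 - 823543 = 1224840 multiplications

Standard: 2048383 multiplications (127^3). Strassen: 823543 multiplications (7^7, after padding to 128x128). Strassen reduces 8 recursive multiplications to 7 at each level.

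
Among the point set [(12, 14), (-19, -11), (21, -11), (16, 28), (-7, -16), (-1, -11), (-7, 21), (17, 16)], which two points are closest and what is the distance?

Computing all pairwise distances among 8 points:

d((12, 14), (-19, -11)) = 39.8246
d((12, 14), (21, -11)) = 26.5707
d((12, 14), (16, 28)) = 14.5602
d((12, 14), (-7, -16)) = 35.5106
d((12, 14), (-1, -11)) = 28.178
d((12, 14), (-7, 21)) = 20.2485
d((12, 14), (17, 16)) = 5.3852 <-- minimum
d((-19, -11), (21, -11)) = 40.0
d((-19, -11), (16, 28)) = 52.4023
d((-19, -11), (-7, -16)) = 13.0
d((-19, -11), (-1, -11)) = 18.0
d((-19, -11), (-7, 21)) = 34.176
d((-19, -11), (17, 16)) = 45.0
d((21, -11), (16, 28)) = 39.3192
d((21, -11), (-7, -16)) = 28.4429
d((21, -11), (-1, -11)) = 22.0
d((21, -11), (-7, 21)) = 42.5206
d((21, -11), (17, 16)) = 27.2947
d((16, 28), (-7, -16)) = 49.6488
d((16, 28), (-1, -11)) = 42.5441
d((16, 28), (-7, 21)) = 24.0416
d((16, 28), (17, 16)) = 12.0416
d((-7, -16), (-1, -11)) = 7.8102
d((-7, -16), (-7, 21)) = 37.0
d((-7, -16), (17, 16)) = 40.0
d((-1, -11), (-7, 21)) = 32.5576
d((-1, -11), (17, 16)) = 32.45
d((-7, 21), (17, 16)) = 24.5153

Closest pair: (12, 14) and (17, 16) with distance 5.3852

The closest pair is (12, 14) and (17, 16) with Euclidean distance 5.3852. For 8 points, brute-force pairwise comparison is shown above. For large n, the divide-and-conquer algorithm (sort by x, recurse on halves, check the dividing strip) achieves O(n log n).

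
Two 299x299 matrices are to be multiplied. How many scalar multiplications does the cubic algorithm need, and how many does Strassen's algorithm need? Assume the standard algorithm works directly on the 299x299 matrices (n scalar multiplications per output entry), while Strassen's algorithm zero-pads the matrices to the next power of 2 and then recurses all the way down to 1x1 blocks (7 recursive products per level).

Matrix multiplication for 299x299 matrices:

Strassen's algorithm requires power-of-2 dimensions. Pad 299x299 to 512x512 (next power of 2).

Standard algorithm: 299^3 = 26730899 multiplications
Strassen's algorithm: 7^(log2(512)) = 7^9 = 40353607 multiplications
Difference: 26730899 - 40353607 = -13622708 (Strassen uses MORE here due to padding overhead — for small or just-over-power-of-2 n, padding can outweigh the per-level savings)

Standard: 26730899 multiplications (299^3). Strassen: 40353607 multiplications (7^9, after padding to 512x512). Strassen reduces 8 recursive multiplications to 7 at each level.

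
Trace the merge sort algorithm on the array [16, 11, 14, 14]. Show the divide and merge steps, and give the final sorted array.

Merge sort trace:

Split: [16, 11, 14, 14] -> [16, 11] and [14, 14]
  Split: [16, 11] -> [16] and [11]
  Merge: [16] + [11] -> [11, 16]
  Split: [14, 14] -> [14] and [14]
  Merge: [14] + [14] -> [14, 14]
Merge: [11, 16] + [14, 14] -> [11, 14, 14, 16]

Final sorted array: [11, 14, 14, 16]

The merge sort proceeds by recursively splitting the array and merging sorted halves.
After all merges, the sorted array is [11, 14, 14, 16].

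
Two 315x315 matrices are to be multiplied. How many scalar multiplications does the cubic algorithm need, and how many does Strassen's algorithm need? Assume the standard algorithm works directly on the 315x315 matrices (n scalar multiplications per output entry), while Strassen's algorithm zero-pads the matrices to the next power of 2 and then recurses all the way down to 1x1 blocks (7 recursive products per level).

Matrix multiplication for 315x315 matrices:

Strassen's algorithm requires power-of-2 dimensions. Pad 315x315 to 512x512 (next power of 2).

Standard algorithm: 315^3 = 31255875 multiplications
Strassen's algorithm: 7^(log2(512)) = 7^9 = 40353607 multiplications
Difference: 31255875 - 40353607 = -9097732 (Strassen uses MORE here due to padding overhead — for small or just-over-power-of-2 n, padding can outweigh the per-level savings)

Standard: 31255875 multiplications (315^3). Strassen: 40353607 multiplications (7^9, after padding to 512x512). Strassen reduces 8 recursive multiplications to 7 at each level.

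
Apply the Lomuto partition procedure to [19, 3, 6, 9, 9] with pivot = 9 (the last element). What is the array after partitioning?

Lomuto partition with pivot = 9:

Initial array: [19, 3, 6, 9, 9]

arr[0]=19 > 9: no swap
arr[1]=3 <= 9: swap with position 0, array becomes [3, 19, 6, 9, 9]
arr[2]=6 <= 9: swap with position 1, array becomes [3, 6, 19, 9, 9]
arr[3]=9 <= 9: swap with position 2, array becomes [3, 6, 9, 19, 9]

Place pivot at position 3: [3, 6, 9, 9, 19]
Pivot position: 3

After partitioning with pivot 9, the array becomes [3, 6, 9, 9, 19]. The pivot is placed at index 3. All elements to the left of the pivot are <= 9, and all elements to the right are > 9.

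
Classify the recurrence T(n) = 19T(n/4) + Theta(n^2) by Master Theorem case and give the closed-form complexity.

Master Theorem for T(n) = 19T(n/4) + O(n^2):

a = 19, b = 4, c = 2
log_b(a) = log_4(19) = 2.1240

Case 1: c = 2 < log_4(19) = 2.1240
T(n) = O(n^(log_4 19))

For T(n) = 19T(n/4) + O(n^2): log_4(19) = 2.1240. This is Case 1 of the Master Theorem (c < log_b(a), work dominated by leaves), giving O(n^(log_4 19)).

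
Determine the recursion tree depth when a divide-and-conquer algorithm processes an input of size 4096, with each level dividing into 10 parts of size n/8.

For divide and conquer with division factor 8:

Problem sizes at each level:
Level 0: 4096
Level 1: 512
Level 2: 64
Level 3: 8
Level 4: 1

The root is level 0 and the size-1 base case is level 4 (the tree spans levels 0 through 4, i.e. 5 levels counting the root), so the depth is the number of divisions: log_8(4096) = 4

The recursion tree depth is log_8(4096) = 4. At each level, the problem size is divided by 8, so it takes 4 divisions to reduce to a base case of size 1. The algorithm makes 10 recursive calls at each level.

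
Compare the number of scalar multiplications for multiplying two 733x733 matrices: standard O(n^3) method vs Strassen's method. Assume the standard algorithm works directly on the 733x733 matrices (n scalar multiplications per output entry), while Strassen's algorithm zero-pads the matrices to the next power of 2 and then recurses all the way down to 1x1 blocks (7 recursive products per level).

Matrix multiplication for 733x733 matrices:

Strassen's algorithm requires power-of-2 dimensions. Pad 733x733 to 1024x1024 (next power of 2).

Standard algorithm: 733^3 = 393832837 multiplications
Strassen's algorithm: 7^(log2(1024)) = 7^10 = 282475249 multiplications
Savings: 393832837 - 282475249 = 111357588 multiplications

Standard: 393832837 multiplications (733^3). Strassen: 282475249 multiplications (7^10, after padding to 1024x1024). Strassen reduces 8 recursive multiplications to 7 at each level.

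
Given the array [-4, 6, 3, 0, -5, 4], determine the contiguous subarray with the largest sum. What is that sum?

Using Kadane's algorithm on [-4, 6, 3, 0, -5, 4]:

Scanning through the array:
Position 1 (value 6): max_ending_here = 6, max_so_far = 6
Position 2 (value 3): max_ending_here = 9, max_so_far = 9
Position 3 (value 0): max_ending_here = 9, max_so_far = 9
Position 4 (value -5): max_ending_here = 4, max_so_far = 9
Position 5 (value 4): max_ending_here = 8, max_so_far = 9

Maximum subarray: [6, 3]
Maximum sum: 9

The maximum subarray is [6, 3] with sum 9. This subarray runs from index 1 to index 2.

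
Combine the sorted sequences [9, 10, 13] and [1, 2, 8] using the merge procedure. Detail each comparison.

Merging process:

Compare 9 vs 1: take 1 from right. Merged: [1]
Compare 9 vs 2: take 2 from right. Merged: [1, 2]
Compare 9 vs 8: take 8 from right. Merged: [1, 2, 8]
Append remaining from left: [9, 10, 13]. Merged: [1, 2, 8, 9, 10, 13]

Final merged array: [1, 2, 8, 9, 10, 13]
Total comparisons: 3

The merged array is [1, 2, 8, 9, 10, 13], requiring 3 comparisons. The merge step runs in O(n) time where n is the total number of elements.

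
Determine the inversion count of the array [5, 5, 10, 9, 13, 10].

Finding inversions in [5, 5, 10, 9, 13, 10]:

(2, 3): arr[2]=10 > arr[3]=9
(4, 5): arr[4]=13 > arr[5]=10

Total inversions: 2

The array has 2 inversion(s): (2,3), (4,5). Each pair (i,j) satisfies i < j and arr[i] > arr[j].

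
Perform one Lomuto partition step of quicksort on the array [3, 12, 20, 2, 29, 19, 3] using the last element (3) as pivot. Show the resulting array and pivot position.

Lomuto partition with pivot = 3:

Initial array: [3, 12, 20, 2, 29, 19, 3]

arr[0]=3 <= 3: swap with position 0, array becomes [3, 12, 20, 2, 29, 19, 3]
arr[1]=12 > 3: no swap
arr[2]=20 > 3: no swap
arr[3]=2 <= 3: swap with position 1, array becomes [3, 2, 20, 12, 29, 19, 3]
arr[4]=29 > 3: no swap
arr[5]=19 > 3: no swap

Place pivot at position 2: [3, 2, 3, 12, 29, 19, 20]
Pivot position: 2

After partitioning with pivot 3, the array becomes [3, 2, 3, 12, 29, 19, 20]. The pivot is placed at index 2. All elements to the left of the pivot are <= 3, and all elements to the right are > 3.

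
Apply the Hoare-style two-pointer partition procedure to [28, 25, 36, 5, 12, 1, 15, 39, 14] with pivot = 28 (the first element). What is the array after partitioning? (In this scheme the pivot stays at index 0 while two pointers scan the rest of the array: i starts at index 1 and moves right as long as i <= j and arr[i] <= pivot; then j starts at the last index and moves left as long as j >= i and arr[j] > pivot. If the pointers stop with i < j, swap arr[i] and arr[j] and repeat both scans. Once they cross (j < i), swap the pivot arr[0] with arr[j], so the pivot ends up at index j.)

Hoare-style two-pointer partition with pivot = 28:

Initial array: [28, 25, 36, 5, 12, 1, 15, 39, 14]

Pointers start at i = 1, j = 8.
i stops at index 2 (arr[2]=36 > 28), j stops at index 8 (arr[8]=14 <= 28): swap arr[2] and arr[8], array becomes [28, 25, 14, 5, 12, 1, 15, 39, 36]
i ends at 7, j ends at 6: the pointers have crossed (j < i), so scanning stops.

Swap pivot arr[0] with arr[6] to place pivot at position 6: [15, 25, 14, 5, 12, 1, 28, 39, 36]
Pivot position: 6

After partitioning with pivot 28, the array becomes [15, 25, 14, 5, 12, 1, 28, 39, 36]. The pivot is placed at index 6. All elements to the left of the pivot are <= 28, and all elements to the right are > 28.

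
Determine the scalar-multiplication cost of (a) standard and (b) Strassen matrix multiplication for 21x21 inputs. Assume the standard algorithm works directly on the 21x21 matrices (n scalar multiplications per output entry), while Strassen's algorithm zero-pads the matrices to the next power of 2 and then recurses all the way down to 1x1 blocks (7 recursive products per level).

Matrix multiplication for 21x21 matrices:

Strassen's algorithm requires power-of-2 dimensions. Pad 21x21 to 32x32 (next power of 2).

Standard algorithm: 21^3 = 9261 multiplications
Strassen's algorithm: 7^(log2(32)) = 7^5 = 16807 multiplications
Difference: 9261 - 16807 = -7546 (Strassen uses MORE here due to padding overhead — for small or just-over-power-of-2 n, padding can outweigh the per-level savings)

Standard: 9261 multiplications (21^3). Strassen: 16807 multiplications (7^5, after padding to 32x32). Strassen reduces 8 recursive multiplications to 7 at each level.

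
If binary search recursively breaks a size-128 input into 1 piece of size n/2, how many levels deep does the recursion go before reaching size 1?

For divide and conquer with division factor 2:

Problem sizes at each level:
Level 0: 128
Level 1: 64
Level 2: 32
Level 3: 16
Level 4: 8
Level 5: 4
Level 6: 2
Level 7: 1

The root is level 0 and the size-1 base case is level 7 (the tree spans levels 0 through 7, i.e. 8 levels counting the root), so the depth is the number of divisions: log_2(128) = 7

The recursion tree depth is log_2(128) = 7. At each level, the problem size is divided by 2, so it takes 7 divisions to reduce to a base case of size 1. The algorithm makes 1 recursive call at each level.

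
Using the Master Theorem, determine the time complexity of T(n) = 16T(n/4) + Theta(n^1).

Master Theorem for T(n) = 16T(n/4) + O(n^1):

a = 16, b = 4, c = 1
log_b(a) = log_4(16) = 2.0000

Case 1: c = 1 < log_4(16) = 2.0000
T(n) = O(n^(log_4 16)) = O(n^2)

For T(n) = 16T(n/4) + O(n^1): log_4(16) = 2.0000. This is Case 1 of the Master Theorem (c < log_b(a), work dominated by leaves), giving O(n^2).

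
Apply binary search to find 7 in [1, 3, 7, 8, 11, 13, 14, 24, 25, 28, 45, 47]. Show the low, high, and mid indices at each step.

Binary search for 7 in [1, 3, 7, 8, 11, 13, 14, 24, 25, 28, 45, 47]:

lo=0, hi=11, mid=5, arr[mid]=13 -> 13 > 7, search left half
lo=0, hi=4, mid=2, arr[mid]=7 -> Found target at index 2!

Binary search finds 7 at index 2 after 2 comparisons. The search repeatedly halves the search space by comparing with the middle element.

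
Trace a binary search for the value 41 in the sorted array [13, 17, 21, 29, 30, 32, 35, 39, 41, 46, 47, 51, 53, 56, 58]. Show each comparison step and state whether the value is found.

Binary search for 41 in [13, 17, 21, 29, 30, 32, 35, 39, 41, 46, 47, 51, 53, 56, 58]:

lo=0, hi=14, mid=7, arr[mid]=39 -> 39 < 41, search right half
lo=8, hi=14, mid=11, arr[mid]=51 -> 51 > 41, search left half
lo=8, hi=10, mid=9, arr[mid]=46 -> 46 > 41, search left half
lo=8, hi=8, mid=8, arr[mid]=41 -> Found target at index 8!

Binary search finds 41 at index 8 after 4 comparisons. The search repeatedly halves the search space by comparing with the middle element.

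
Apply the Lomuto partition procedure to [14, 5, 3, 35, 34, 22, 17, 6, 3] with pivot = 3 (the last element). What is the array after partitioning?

Lomuto partition with pivot = 3:

Initial array: [14, 5, 3, 35, 34, 22, 17, 6, 3]

arr[0]=14 > 3: no swap
arr[1]=5 > 3: no swap
arr[2]=3 <= 3: swap with position 0, array becomes [3, 5, 14, 35, 34, 22, 17, 6, 3]
arr[3]=35 > 3: no swap
arr[4]=34 > 3: no swap
arr[5]=22 > 3: no swap
arr[6]=17 > 3: no swap
arr[7]=6 > 3: no swap

Place pivot at position 1: [3, 3, 14, 35, 34, 22, 17, 6, 5]
Pivot position: 1

After partitioning with pivot 3, the array becomes [3, 3, 14, 35, 34, 22, 17, 6, 5]. The pivot is placed at index 1. All elements to the left of the pivot are <= 3, and all elements to the right are > 3.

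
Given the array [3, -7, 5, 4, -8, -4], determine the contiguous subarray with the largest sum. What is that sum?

Using Kadane's algorithm on [3, -7, 5, 4, -8, -4]:

Scanning through the array:
Position 1 (value -7): max_ending_here = -4, max_so_far = 3
Position 2 (value 5): max_ending_here = 5, max_so_far = 5
Position 3 (value 4): max_ending_here = 9, max_so_far = 9
Position 4 (value -8): max_ending_here = 1, max_so_far = 9
Position 5 (value -4): max_ending_here = -3, max_so_far = 9

Maximum subarray: [5, 4]
Maximum sum: 9

The maximum subarray is [5, 4] with sum 9. This subarray runs from index 2 to index 3.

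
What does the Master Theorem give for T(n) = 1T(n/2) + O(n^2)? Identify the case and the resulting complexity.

Master Theorem for T(n) = 1T(n/2) + O(n^2):

a = 1, b = 2, c = 2
log_b(a) = log_2(1) = 0.0000

Case 3: c = 2 > log_2(1) = 0.0000
T(n) = O(n^2) = O(n^2)

For T(n) = 1T(n/2) + O(n^2): log_2(1) = 0.0000. This is Case 3 of the Master Theorem (c > log_b(a), work dominated by root), giving O(n^2).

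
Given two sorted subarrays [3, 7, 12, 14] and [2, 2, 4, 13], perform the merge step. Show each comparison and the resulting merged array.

Merging process:

Compare 3 vs 2: take 2 from right. Merged: [2]
Compare 3 vs 2: take 2 from right. Merged: [2, 2]
Compare 3 vs 4: take 3 from left. Merged: [2, 2, 3]
Compare 7 vs 4: take 4 from right. Merged: [2, 2, 3, 4]
Compare 7 vs 13: take 7 from left. Merged: [2, 2, 3, 4, 7]
Compare 12 vs 13: take 12 from left. Merged: [2, 2, 3, 4, 7, 12]
Compare 14 vs 13: take 13 from right. Merged: [2, 2, 3, 4, 7, 12, 13]
Append remaining from left: [14]. Merged: [2, 2, 3, 4, 7, 12, 13, 14]

Final merged array: [2, 2, 3, 4, 7, 12, 13, 14]
Total comparisons: 7

The merged array is [2, 2, 3, 4, 7, 12, 13, 14], requiring 7 comparisons. The merge step runs in O(n) time where n is the total number of elements.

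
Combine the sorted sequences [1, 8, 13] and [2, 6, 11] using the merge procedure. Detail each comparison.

Merging process:

Compare 1 vs 2: take 1 from left. Merged: [1]
Compare 8 vs 2: take 2 from right. Merged: [1, 2]
Compare 8 vs 6: take 6 from right. Merged: [1, 2, 6]
Compare 8 vs 11: take 8 from left. Merged: [1, 2, 6, 8]
Compare 13 vs 11: take 11 from right. Merged: [1, 2, 6, 8, 11]
Append remaining from left: [13]. Merged: [1, 2, 6, 8, 11, 13]

Final merged array: [1, 2, 6, 8, 11, 13]
Total comparisons: 5

The merged array is [1, 2, 6, 8, 11, 13], requiring 5 comparisons. The merge step runs in O(n) time where n is the total number of elements.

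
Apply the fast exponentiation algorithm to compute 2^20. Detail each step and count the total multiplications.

Computing 2^20 by squaring (build up from 2^1; each line after the first costs one multiplication):

2^1 = 2
2^2 = (2^1)^2 = 2^2 = 4
2^4 = (2^2)^2 = 4^2 = 16
2^5 = 2 * 2^4 = 2 * 16 = 32
2^10 = (2^5)^2 = 32^2 = 1024
2^20 = (2^10)^2 = 1024^2 = 1048576

Result: 1048576
Multiplications needed: 5 (5 lines after 2^1)

2^20 = 1048576. Using exponentiation by squaring, this requires 5 multiplications. The key idea: if the exponent is even, square the half-power; if odd, multiply by the base once.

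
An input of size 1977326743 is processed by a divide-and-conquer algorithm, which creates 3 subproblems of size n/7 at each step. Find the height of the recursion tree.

For divide and conquer with division factor 7:

Problem sizes at each level:
Level 0: 1977326743
Level 1: 282475249
Level 2: 40353607
Level 3: 5764801
Level 4: 823543
Level 5: 117649
Level 6: 16807
Level 7: 2401
Level 8: 343
Level 9: 49
Level 10: 7
Level 11: 1

The root is level 0 and the size-1 base case is level 11 (the tree spans levels 0 through 11, i.e. 12 levels counting the root), so the depth is the number of divisions: log_7(1977326743) = 11

The recursion tree depth is log_7(1977326743) = 11. At each level, the problem size is divided by 7, so it takes 11 divisions to reduce to a base case of size 1. The algorithm makes 3 recursive calls at each level.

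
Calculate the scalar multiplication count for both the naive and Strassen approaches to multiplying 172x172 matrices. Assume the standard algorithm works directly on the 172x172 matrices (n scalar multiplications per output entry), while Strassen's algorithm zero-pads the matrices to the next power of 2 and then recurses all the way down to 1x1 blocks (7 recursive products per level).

Matrix multiplication for 172x172 matrices:

Strassen's algorithm requires power-of-2 dimensions. Pad 172x172 to 256x256 (next power of 2).

Standard algorithm: 172^3 = 5088448 multiplications
Strassen's algorithm: 7^(log2(256)) = 7^8 = 5764801 multiplications
Difference: 5088448 - 5764801 = -676353 (Strassen uses MORE here due to padding overhead — for small or just-over-power-of-2 n, padding can outweigh the per-level savings)

Standard: 5088448 multiplications (172^3). Strassen: 5764801 multiplications (7^8, after padding to 256x256). Strassen reduces 8 recursive multiplications to 7 at each level.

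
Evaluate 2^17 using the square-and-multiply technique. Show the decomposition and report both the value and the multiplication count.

Computing 2^17 by squaring (build up from 2^1; each line after the first costs one multiplication):

2^1 = 2
2^2 = (2^1)^2 = 2^2 = 4
2^4 = (2^2)^2 = 4^2 = 16
2^8 = (2^4)^2 = 16^2 = 256
2^16 = (2^8)^2 = 256^2 = 65536
2^17 = 2 * 2^16 = 2 * 65536 = 131072

Result: 131072
Multiplications needed: 5 (5 lines after 2^1)

2^17 = 131072. Using exponentiation by squaring, this requires 5 multiplications. The key idea: if the exponent is even, square the half-power; if odd, multiply by the base once.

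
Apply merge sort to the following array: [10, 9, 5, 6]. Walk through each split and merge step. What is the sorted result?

Merge sort trace:

Split: [10, 9, 5, 6] -> [10, 9] and [5, 6]
  Split: [10, 9] -> [10] and [9]
  Merge: [10] + [9] -> [9, 10]
  Split: [5, 6] -> [5] and [6]
  Merge: [5] + [6] -> [5, 6]
Merge: [9, 10] + [5, 6] -> [5, 6, 9, 10]

Final sorted array: [5, 6, 9, 10]

The merge sort proceeds by recursively splitting the array and merging sorted halves.
After all merges, the sorted array is [5, 6, 9, 10].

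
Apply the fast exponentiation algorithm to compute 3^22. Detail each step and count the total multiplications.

Computing 3^22 by squaring (build up from 3^1; each line after the first costs one multiplication):

3^1 = 3
3^2 = (3^1)^2 = 3^2 = 9
3^4 = (3^2)^2 = 9^2 = 81
3^5 = 3 * 3^4 = 3 * 81 = 243
3^10 = (3^5)^2 = 243^2 = 59049
3^11 = 3 * 3^10 = 3 * 59049 = 177147
3^22 = (3^11)^2 = 177147^2 = 31381059609

Result: 31381059609
Multiplications needed: 6 (6 lines after 3^1)

3^22 = 31381059609. Using exponentiation by squaring, this requires 6 multiplications. The key idea: if the exponent is even, square the half-power; if odd, multiply by the base once.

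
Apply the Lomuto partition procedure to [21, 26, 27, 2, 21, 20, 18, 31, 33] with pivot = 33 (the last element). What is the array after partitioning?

Lomuto partition with pivot = 33:

Initial array: [21, 26, 27, 2, 21, 20, 18, 31, 33]

arr[0]=21 <= 33: swap with position 0, array becomes [21, 26, 27, 2, 21, 20, 18, 31, 33]
arr[1]=26 <= 33: swap with position 1, array becomes [21, 26, 27, 2, 21, 20, 18, 31, 33]
arr[2]=27 <= 33: swap with position 2, array becomes [21, 26, 27, 2, 21, 20, 18, 31, 33]
arr[3]=2 <= 33: swap with position 3, array becomes [21, 26, 27, 2, 21, 20, 18, 31, 33]
arr[4]=21 <= 33: swap with position 4, array becomes [21, 26, 27, 2, 21, 20, 18, 31, 33]
arr[5]=20 <= 33: swap with position 5, array becomes [21, 26, 27, 2, 21, 20, 18, 31, 33]
arr[6]=18 <= 33: swap with position 6, array becomes [21, 26, 27, 2, 21, 20, 18, 31, 33]
arr[7]=31 <= 33: swap with position 7, array becomes [21, 26, 27, 2, 21, 20, 18, 31, 33]

Place pivot at position 8: [21, 26, 27, 2, 21, 20, 18, 31, 33]
Pivot position: 8

After partitioning with pivot 33, the array becomes [21, 26, 27, 2, 21, 20, 18, 31, 33]. The pivot is placed at index 8. All elements to the left of the pivot are <= 33, and all elements to the right are > 33.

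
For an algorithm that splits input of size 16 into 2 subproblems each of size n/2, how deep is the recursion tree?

For divide and conquer with division factor 2:

Problem sizes at each level:
Level 0: 16
Level 1: 8
Level 2: 4
Level 3: 2
Level 4: 1

The root is level 0 and the size-1 base case is level 4 (the tree spans levels 0 through 4, i.e. 5 levels counting the root), so the depth is the number of divisions: log_2(16) = 4

The recursion tree depth is log_2(16) = 4. At each level, the problem size is divided by 2, so it takes 4 divisions to reduce to a base case of size 1. The algorithm makes 2 recursive calls at each level.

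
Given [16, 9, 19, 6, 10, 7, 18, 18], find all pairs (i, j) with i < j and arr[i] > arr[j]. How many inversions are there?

Finding inversions in [16, 9, 19, 6, 10, 7, 18, 18]:

(0, 1): arr[0]=16 > arr[1]=9
(0, 3): arr[0]=16 > arr[3]=6
(0, 4): arr[0]=16 > arr[4]=10
(0, 5): arr[0]=16 > arr[5]=7
(1, 3): arr[1]=9 > arr[3]=6
(1, 5): arr[1]=9 > arr[5]=7
(2, 3): arr[2]=19 > arr[3]=6
(2, 4): arr[2]=19 > arr[4]=10
(2, 5): arr[2]=19 > arr[5]=7
(2, 6): arr[2]=19 > arr[6]=18
(2, 7): arr[2]=19 > arr[7]=18
(4, 5): arr[4]=10 > arr[5]=7

Total inversions: 12

The array has 12 inversion(s): (0,1), (0,3), (0,4), (0,5), (1,3), (1,5), (2,3), (2,4), (2,5), (2,6), (2,7), (4,5). Each pair (i,j) satisfies i < j and arr[i] > arr[j].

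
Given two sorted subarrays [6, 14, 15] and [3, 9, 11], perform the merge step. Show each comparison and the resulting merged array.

Merging process:

Compare 6 vs 3: take 3 from right. Merged: [3]
Compare 6 vs 9: take 6 from left. Merged: [3, 6]
Compare 14 vs 9: take 9 from right. Merged: [3, 6, 9]
Compare 14 vs 11: take 11 from right. Merged: [3, 6, 9, 11]
Append remaining from left: [14, 15]. Merged: [3, 6, 9, 11, 14, 15]

Final merged array: [3, 6, 9, 11, 14, 15]
Total comparisons: 4

The merged array is [3, 6, 9, 11, 14, 15], requiring 4 comparisons. The merge step runs in O(n) time where n is the total number of elements.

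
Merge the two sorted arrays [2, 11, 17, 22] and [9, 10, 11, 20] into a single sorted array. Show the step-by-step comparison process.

Merging process:

Compare 2 vs 9: take 2 from left. Merged: [2]
Compare 11 vs 9: take 9 from right. Merged: [2, 9]
Compare 11 vs 10: take 10 from right. Merged: [2, 9, 10]
Compare 11 vs 11: take 11 from left. Merged: [2, 9, 10, 11]
Compare 17 vs 11: take 11 from right. Merged: [2, 9, 10, 11, 11]
Compare 17 vs 20: take 17 from left. Merged: [2, 9, 10, 11, 11, 17]
Compare 22 vs 20: take 20 from right. Merged: [2, 9, 10, 11, 11, 17, 20]
Append remaining from left: [22]. Merged: [2, 9, 10, 11, 11, 17, 20, 22]

Final merged array: [2, 9, 10, 11, 11, 17, 20, 22]
Total comparisons: 7

The merged array is [2, 9, 10, 11, 11, 17, 20, 22], requiring 7 comparisons. The merge step runs in O(n) time where n is the total number of elements.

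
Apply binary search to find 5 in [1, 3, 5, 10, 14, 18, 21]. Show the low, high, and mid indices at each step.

Binary search for 5 in [1, 3, 5, 10, 14, 18, 21]:

lo=0, hi=6, mid=3, arr[mid]=10 -> 10 > 5, search left half
lo=0, hi=2, mid=1, arr[mid]=3 -> 3 < 5, search right half
lo=2, hi=2, mid=2, arr[mid]=5 -> Found target at index 2!

Binary search finds 5 at index 2 after 3 comparisons. The search repeatedly halves the search space by comparing with the middle element.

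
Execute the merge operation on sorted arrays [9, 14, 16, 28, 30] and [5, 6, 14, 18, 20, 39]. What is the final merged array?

Merging process:

Compare 9 vs 5: take 5 from right. Merged: [5]
Compare 9 vs 6: take 6 from right. Merged: [5, 6]
Compare 9 vs 14: take 9 from left. Merged: [5, 6, 9]
Compare 14 vs 14: take 14 from left. Merged: [5, 6, 9, 14]
Compare 16 vs 14: take 14 from right. Merged: [5, 6, 9, 14, 14]
Compare 16 vs 18: take 16 from left. Merged: [5, 6, 9, 14, 14, 16]
Compare 28 vs 18: take 18 from right. Merged: [5, 6, 9, 14, 14, 16, 18]
Compare 28 vs 20: take 20 from right. Merged: [5, 6, 9, 14, 14, 16, 18, 20]
Compare 28 vs 39: take 28 from left. Merged: [5, 6, 9, 14, 14, 16, 18, 20, 28]
Compare 30 vs 39: take 30 from left. Merged: [5, 6, 9, 14, 14, 16, 18, 20, 28, 30]
Append remaining from right: [39]. Merged: [5, 6, 9, 14, 14, 16, 18, 20, 28, 30, 39]

Final merged array: [5, 6, 9, 14, 14, 16, 18, 20, 28, 30, 39]
Total comparisons: 10

The merged array is [5, 6, 9, 14, 14, 16, 18, 20, 28, 30, 39], requiring 10 comparisons. The merge step runs in O(n) time where n is the total number of elements.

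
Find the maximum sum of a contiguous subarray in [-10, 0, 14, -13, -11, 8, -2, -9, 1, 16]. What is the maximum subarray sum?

Using Kadane's algorithm on [-10, 0, 14, -13, -11, 8, -2, -9, 1, 16]:

Scanning through the array:
Position 1 (value 0): max_ending_here = 0, max_so_far = 0
Position 2 (value 14): max_ending_here = 14, max_so_far = 14
Position 3 (value -13): max_ending_here = 1, max_so_far = 14
Position 4 (value -11): max_ending_here = -10, max_so_far = 14
Position 5 (value 8): max_ending_here = 8, max_so_far = 14
Position 6 (value -2): max_ending_here = 6, max_so_far = 14
Position 7 (value -9): max_ending_here = -3, max_so_far = 14
Position 8 (value 1): max_ending_here = 1, max_so_far = 14
Position 9 (value 16): max_ending_here = 17, max_so_far = 17

Maximum subarray: [1, 16]
Maximum sum: 17

The maximum subarray is [1, 16] with sum 17. This subarray runs from index 8 to index 9.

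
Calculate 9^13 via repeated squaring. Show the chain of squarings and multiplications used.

Computing 9^13 by squaring (build up from 9^1; each line after the first costs one multiplication):

9^1 = 9
9^2 = (9^1)^2 = 9^2 = 81
9^3 = 9 * 9^2 = 9 * 81 = 729
9^6 = (9^3)^2 = 729^2 = 531441
9^12 = (9^6)^2 = 531441^2 = 282429536481
9^13 = 9 * 9^12 = 9 * 282429536481 = 2541865828329

Result: 2541865828329
Multiplications needed: 5 (5 lines after 9^1)

9^13 = 2541865828329. Using exponentiation by squaring, this requires 5 multiplications. The key idea: if the exponent is even, square the half-power; if odd, multiply by the base once.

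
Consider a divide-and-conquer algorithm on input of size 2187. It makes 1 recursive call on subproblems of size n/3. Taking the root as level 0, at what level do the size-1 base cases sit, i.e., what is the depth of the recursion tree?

For divide and conquer with division factor 3:

Problem sizes at each level:
Level 0: 2187
Level 1: 729
Level 2: 243
Level 3: 81
Level 4: 27
Level 5: 9
Level 6: 3
Level 7: 1

The root is level 0 and the size-1 base case is level 7 (the tree spans levels 0 through 7, i.e. 8 levels counting the root), so the depth is the number of divisions: log_3(2187) = 7

The recursion tree depth is log_3(2187) = 7. At each level, the problem size is divided by 3, so it takes 7 divisions to reduce to a base case of size 1. The algorithm makes 1 recursive call at each level.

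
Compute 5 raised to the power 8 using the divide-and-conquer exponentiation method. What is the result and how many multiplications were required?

Computing 5^8 by squaring (build up from 5^1; each line after the first costs one multiplication):

5^1 = 5
5^2 = (5^1)^2 = 5^2 = 25
5^4 = (5^2)^2 = 25^2 = 625
5^8 = (5^4)^2 = 625^2 = 390625

Result: 390625
Multiplications needed: 3 (3 lines after 5^1)

5^8 = 390625. Using exponentiation by squaring, this requires 3 multiplications. The key idea: if the exponent is even, square the half-power; if odd, multiply by the base once.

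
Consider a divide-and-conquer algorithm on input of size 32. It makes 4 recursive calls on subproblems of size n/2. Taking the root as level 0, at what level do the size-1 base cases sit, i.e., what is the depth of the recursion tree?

For divide and conquer with division factor 2:

Problem sizes at each level:
Level 0: 32
Level 1: 16
Level 2: 8
Level 3: 4
Level 4: 2
Level 5: 1

The root is level 0 and the size-1 base case is level 5 (the tree spans levels 0 through 5, i.e. 6 levels counting the root), so the depth is the number of divisions: log_2(32) = 5

The recursion tree depth is log_2(32) = 5. At each level, the problem size is divided by 2, so it takes 5 divisions to reduce to a base case of size 1. The algorithm makes 4 recursive calls at each level.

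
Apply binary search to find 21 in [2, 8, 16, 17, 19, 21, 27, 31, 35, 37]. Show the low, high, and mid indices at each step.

Binary search for 21 in [2, 8, 16, 17, 19, 21, 27, 31, 35, 37]:

lo=0, hi=9, mid=4, arr[mid]=19 -> 19 < 21, search right half
lo=5, hi=9, mid=7, arr[mid]=31 -> 31 > 21, search left half
lo=5, hi=6, mid=5, arr[mid]=21 -> Found target at index 5!

Binary search finds 21 at index 5 after 3 comparisons. The search repeatedly halves the search space by comparing with the middle element.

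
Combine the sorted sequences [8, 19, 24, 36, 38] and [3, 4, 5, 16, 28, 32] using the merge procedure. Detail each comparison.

Merging process:

Compare 8 vs 3: take 3 from right. Merged: [3]
Compare 8 vs 4: take 4 from right. Merged: [3, 4]
Compare 8 vs 5: take 5 from right. Merged: [3, 4, 5]
Compare 8 vs 16: take 8 from left. Merged: [3, 4, 5, 8]
Compare 19 vs 16: take 16 from right. Merged: [3, 4, 5, 8, 16]
Compare 19 vs 28: take 19 from left. Merged: [3, 4, 5, 8, 16, 19]
Compare 24 vs 28: take 24 from left. Merged: [3, 4, 5, 8, 16, 19, 24]
Compare 36 vs 28: take 28 from right. Merged: [3, 4, 5, 8, 16, 19, 24, 28]
Compare 36 vs 32: take 32 from right. Merged: [3, 4, 5, 8, 16, 19, 24, 28, 32]
Append remaining from left: [36, 38]. Merged: [3, 4, 5, 8, 16, 19, 24, 28, 32, 36, 38]

Final merged array: [3, 4, 5, 8, 16, 19, 24, 28, 32, 36, 38]
Total comparisons: 9

The merged array is [3, 4, 5, 8, 16, 19, 24, 28, 32, 36, 38], requiring 9 comparisons. The merge step runs in O(n) time where n is the total number of elements.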